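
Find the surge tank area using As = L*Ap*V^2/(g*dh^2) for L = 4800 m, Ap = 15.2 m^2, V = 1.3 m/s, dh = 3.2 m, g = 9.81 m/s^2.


As = 4800 * 15.2 * 1.3^2 / (9.81 * 3.2^2) = 1227.4465 m^2


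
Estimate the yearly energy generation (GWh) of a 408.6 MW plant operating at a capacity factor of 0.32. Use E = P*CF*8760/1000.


E = 408.6 * 0.32 * 8760 / 1000 = 1145.3875 GWh


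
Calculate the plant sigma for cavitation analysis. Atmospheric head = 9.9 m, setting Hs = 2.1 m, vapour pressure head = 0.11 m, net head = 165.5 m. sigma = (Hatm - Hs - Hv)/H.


sigma = (9.9 - 2.1 - 0.11) / 165.5 = 0.0465


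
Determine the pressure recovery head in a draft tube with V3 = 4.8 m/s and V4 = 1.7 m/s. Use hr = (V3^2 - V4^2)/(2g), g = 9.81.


hr = (4.8^2 - 1.7^2) / (2*9.81) = 1.0270 m


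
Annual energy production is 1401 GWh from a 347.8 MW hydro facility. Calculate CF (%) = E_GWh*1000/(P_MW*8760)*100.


CF = 1401 * 1000 / (347.8 * 8760) * 100 = 45.9838 %


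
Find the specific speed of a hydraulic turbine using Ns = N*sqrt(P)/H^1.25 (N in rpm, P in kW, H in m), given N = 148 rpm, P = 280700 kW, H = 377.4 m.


Ns = 148 * 280700^0.5 / 377.4^1.25 = 47.1390


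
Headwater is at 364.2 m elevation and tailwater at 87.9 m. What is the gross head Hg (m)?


Hg = 364.2 - 87.9 = 276.3000 m


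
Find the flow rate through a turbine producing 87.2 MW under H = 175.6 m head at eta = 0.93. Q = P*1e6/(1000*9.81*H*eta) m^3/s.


Q = 87.2 * 1e6 / (1000 * 9.81 * 175.6 * 0.93) = 54.4302 m^3/s


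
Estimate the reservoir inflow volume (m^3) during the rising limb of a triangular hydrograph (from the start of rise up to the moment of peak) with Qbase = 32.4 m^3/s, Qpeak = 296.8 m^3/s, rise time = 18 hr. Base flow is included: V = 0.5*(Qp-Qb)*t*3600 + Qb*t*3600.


V = 0.5*(296.8 - 32.4)*18*3600 + 32.4*18*3600 = 1.0666e+07 m^3


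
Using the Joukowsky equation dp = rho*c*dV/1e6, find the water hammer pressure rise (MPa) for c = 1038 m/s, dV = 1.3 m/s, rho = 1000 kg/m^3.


dp = 1000 * 1038 * 1.3 / 1e6 = 1.3494 MPa


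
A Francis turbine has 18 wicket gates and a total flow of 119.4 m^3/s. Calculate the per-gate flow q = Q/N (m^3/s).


q = 119.4 / 18 = 6.6333 m^3/s


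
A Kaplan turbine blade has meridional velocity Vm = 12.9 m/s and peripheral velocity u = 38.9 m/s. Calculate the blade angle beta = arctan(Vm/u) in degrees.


beta = arctan(12.9 / 38.9) = 18.3465 degrees


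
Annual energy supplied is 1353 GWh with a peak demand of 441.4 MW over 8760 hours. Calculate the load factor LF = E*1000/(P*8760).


LF = 1353 * 1000 / (441.4 * 8760) = 0.3499


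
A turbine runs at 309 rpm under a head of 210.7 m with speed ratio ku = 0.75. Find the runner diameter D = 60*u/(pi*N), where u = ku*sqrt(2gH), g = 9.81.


u = 0.75 * sqrt(2*9.81*210.7) = 48.2218 m/s
D = 60 * 48.2218 / (pi * 309) = 2.9805 m


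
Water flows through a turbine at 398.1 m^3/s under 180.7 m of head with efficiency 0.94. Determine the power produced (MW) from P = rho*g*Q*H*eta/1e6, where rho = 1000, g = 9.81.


P = 1000 * 9.81 * 398.1 * 180.7 * 0.94 / 1e6 = 663.3568 MW


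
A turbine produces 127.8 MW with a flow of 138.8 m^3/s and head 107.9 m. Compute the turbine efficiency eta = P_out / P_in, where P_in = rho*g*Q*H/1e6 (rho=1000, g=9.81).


P_in = 1000 * 9.81 * 138.8 * 107.9 / 1e6 = 146.9197 MW
eta = 127.8 / 146.9197 = 0.8699


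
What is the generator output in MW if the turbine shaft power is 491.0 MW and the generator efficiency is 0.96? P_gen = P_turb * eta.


P_gen = 491.0 * 0.96 = 471.3600 MW


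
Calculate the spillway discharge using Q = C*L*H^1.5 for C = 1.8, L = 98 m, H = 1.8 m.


Q = 1.8 * 98 * 1.8^1.5 = 425.9978 m^3/s


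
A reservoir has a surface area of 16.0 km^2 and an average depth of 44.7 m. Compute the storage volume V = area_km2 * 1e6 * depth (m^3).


V = 16.0 * 1e6 * 44.7 = 7.1520e+08 m^3


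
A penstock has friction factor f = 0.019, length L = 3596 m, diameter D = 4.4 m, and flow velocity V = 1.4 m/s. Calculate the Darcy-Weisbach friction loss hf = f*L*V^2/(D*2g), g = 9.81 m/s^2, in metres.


hf = 0.019 * 3596 * 1.4^2 / (4.4 * 2 * 9.81) = 1.5512 m


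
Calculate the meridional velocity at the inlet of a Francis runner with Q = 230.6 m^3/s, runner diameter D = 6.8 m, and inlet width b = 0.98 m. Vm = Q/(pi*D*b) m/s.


Vm = 230.6 / (pi * 6.8 * 0.98) = 11.0147 m/s


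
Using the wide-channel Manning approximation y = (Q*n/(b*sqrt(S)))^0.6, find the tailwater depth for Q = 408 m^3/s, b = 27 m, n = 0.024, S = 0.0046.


y = (408 * 0.024 / (27 * 0.0046^0.5))^0.6 = 2.7345 m


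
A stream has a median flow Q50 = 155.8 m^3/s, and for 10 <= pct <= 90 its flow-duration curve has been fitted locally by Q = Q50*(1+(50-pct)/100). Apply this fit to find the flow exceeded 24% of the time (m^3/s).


Q = 155.8 * (1 + (50 - 24)/100) = 196.3080 m^3/s


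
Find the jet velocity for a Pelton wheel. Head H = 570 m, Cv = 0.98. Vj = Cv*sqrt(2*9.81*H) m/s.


Vj = 0.98 * sqrt(2*9.81*570) = 103.6366 m/s


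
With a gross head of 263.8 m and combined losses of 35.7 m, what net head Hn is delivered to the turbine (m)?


Hn = 263.8 - 35.7 = 228.1000 m


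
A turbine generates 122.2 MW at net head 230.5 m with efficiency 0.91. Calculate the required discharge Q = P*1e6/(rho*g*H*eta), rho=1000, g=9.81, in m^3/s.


Q = 122.2 * 1e6 / (1000 * 9.81 * 230.5 * 0.91) = 59.3868 m^3/s


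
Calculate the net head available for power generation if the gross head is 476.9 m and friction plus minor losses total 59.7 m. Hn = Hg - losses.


Hn = 476.9 - 59.7 = 417.2000 m


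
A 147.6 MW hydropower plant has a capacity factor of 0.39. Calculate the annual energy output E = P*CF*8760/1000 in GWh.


E = 147.6 * 0.39 * 8760 / 1000 = 504.2606 GWh


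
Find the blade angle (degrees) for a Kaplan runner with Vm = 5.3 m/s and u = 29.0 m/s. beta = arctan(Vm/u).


beta = arctan(5.3 / 29.0) = 10.3570 degrees


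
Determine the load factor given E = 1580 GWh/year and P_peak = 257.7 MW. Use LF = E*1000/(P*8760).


LF = 1580 * 1000 / (257.7 * 8760) = 0.6999


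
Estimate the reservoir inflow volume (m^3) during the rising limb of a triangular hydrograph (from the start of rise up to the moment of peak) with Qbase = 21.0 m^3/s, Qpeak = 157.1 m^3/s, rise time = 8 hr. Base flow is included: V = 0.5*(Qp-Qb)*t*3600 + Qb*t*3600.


V = 0.5*(157.1 - 21.0)*8*3600 + 21.0*8*3600 = 2.5646e+06 m^3


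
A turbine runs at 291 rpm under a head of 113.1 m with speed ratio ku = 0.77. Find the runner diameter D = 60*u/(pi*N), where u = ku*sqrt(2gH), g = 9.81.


u = 0.77 * sqrt(2*9.81*113.1) = 36.2720 m/s
D = 60 * 36.2720 / (pi * 291) = 2.3806 m


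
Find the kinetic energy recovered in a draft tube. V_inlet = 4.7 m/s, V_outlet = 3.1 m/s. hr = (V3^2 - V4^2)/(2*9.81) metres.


hr = (4.7^2 - 3.1^2) / (2*9.81) = 0.6361 m


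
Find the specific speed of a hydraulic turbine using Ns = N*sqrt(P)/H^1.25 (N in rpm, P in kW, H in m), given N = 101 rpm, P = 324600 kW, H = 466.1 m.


Ns = 101 * 324600^0.5 / 466.1^1.25 = 26.5703


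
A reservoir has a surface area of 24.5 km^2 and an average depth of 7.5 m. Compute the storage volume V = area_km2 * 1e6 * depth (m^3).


V = 24.5 * 1e6 * 7.5 = 1.8375e+08 m^3


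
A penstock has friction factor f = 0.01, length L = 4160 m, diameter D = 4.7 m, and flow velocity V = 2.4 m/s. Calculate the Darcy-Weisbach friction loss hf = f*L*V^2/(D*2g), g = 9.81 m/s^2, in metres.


hf = 0.01 * 4160 * 2.4^2 / (4.7 * 2 * 9.81) = 2.5985 m


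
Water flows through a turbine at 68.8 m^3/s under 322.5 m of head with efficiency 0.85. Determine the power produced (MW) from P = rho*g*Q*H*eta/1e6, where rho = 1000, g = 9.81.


P = 1000 * 9.81 * 68.8 * 322.5 * 0.85 / 1e6 = 185.0146 MW


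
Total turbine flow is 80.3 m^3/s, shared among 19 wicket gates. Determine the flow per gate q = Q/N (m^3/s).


q = 80.3 / 19 = 4.2263 m^3/s


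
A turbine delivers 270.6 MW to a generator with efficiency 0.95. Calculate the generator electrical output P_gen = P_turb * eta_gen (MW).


P_gen = 270.6 * 0.95 = 257.0700 MW


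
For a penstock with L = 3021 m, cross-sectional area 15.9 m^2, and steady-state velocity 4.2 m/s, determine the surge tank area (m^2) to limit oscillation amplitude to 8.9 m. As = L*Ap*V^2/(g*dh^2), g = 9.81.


As = 3021 * 15.9 * 4.2^2 / (9.81 * 8.9^2) = 1090.4290 m^2


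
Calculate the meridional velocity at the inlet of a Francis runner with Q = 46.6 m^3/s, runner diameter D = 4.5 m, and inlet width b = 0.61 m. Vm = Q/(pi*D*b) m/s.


Vm = 46.6 / (pi * 4.5 * 0.61) = 5.4037 m/s


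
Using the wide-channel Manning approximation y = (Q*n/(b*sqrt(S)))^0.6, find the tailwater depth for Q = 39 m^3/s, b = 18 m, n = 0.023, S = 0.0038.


y = (39 * 0.023 / (18 * 0.0038^0.5))^0.6 = 0.8802 m


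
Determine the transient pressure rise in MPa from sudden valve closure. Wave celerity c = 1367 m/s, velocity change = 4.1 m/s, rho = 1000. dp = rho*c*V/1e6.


dp = 1000 * 1367 * 4.1 / 1e6 = 5.6047 MPa


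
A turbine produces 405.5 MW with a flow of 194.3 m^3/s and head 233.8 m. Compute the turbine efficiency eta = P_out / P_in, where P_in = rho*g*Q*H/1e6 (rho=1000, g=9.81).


P_in = 1000 * 9.81 * 194.3 * 233.8 / 1e6 = 445.6422 MW
eta = 405.5 / 445.6422 = 0.9099


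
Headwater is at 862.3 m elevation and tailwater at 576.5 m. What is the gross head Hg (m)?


Hg = 862.3 - 576.5 = 285.8000 m


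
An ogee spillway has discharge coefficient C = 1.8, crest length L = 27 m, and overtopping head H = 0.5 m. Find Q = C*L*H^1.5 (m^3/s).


Q = 1.8 * 27 * 0.5^1.5 = 17.1827 m^3/s


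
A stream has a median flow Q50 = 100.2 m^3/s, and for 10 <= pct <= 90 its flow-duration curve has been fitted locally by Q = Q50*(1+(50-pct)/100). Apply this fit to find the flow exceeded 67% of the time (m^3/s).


Q = 100.2 * (1 + (50 - 67)/100) = 83.1660 m^3/s


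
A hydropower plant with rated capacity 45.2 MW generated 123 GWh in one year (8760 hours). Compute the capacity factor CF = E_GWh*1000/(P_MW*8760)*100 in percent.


CF = 123 * 1000 / (45.2 * 8760) * 100 = 31.0644 %


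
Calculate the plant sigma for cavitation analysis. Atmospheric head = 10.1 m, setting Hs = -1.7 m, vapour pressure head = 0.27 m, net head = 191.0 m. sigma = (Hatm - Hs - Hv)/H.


sigma = (10.1 - (-1.7) - 0.27) / 191.0 = 0.0604


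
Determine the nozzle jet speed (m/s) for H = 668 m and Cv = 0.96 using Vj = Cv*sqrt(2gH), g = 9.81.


Vj = 0.96 * sqrt(2*9.81*668) = 109.9029 m/s


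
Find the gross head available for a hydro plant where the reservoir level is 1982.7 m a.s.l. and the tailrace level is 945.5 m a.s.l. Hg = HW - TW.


Hg = 1982.7 - 945.5 = 1037.2000 m


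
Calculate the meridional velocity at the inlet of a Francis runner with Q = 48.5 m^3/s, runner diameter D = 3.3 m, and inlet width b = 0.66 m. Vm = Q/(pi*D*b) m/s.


Vm = 48.5 / (pi * 3.3 * 0.66) = 7.0882 m/s


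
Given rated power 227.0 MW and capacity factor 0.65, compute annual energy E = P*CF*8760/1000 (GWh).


E = 227.0 * 0.65 * 8760 / 1000 = 1292.5380 GWh


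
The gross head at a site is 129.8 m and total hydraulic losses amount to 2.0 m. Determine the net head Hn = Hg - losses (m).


Hn = 129.8 - 2.0 = 127.8000 m


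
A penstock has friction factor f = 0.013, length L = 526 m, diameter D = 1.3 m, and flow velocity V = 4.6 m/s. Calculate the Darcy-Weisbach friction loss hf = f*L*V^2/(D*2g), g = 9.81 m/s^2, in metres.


hf = 0.013 * 526 * 4.6^2 / (1.3 * 2 * 9.81) = 5.6729 m


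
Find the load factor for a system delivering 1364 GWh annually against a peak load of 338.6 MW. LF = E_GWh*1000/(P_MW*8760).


LF = 1364 * 1000 / (338.6 * 8760) = 0.4599


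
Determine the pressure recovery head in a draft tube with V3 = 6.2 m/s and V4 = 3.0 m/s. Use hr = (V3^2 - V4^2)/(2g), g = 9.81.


hr = (6.2^2 - 3.0^2) / (2*9.81) = 1.5005 m


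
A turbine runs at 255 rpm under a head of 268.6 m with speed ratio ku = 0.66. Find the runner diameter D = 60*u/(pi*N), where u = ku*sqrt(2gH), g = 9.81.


u = 0.66 * sqrt(2*9.81*268.6) = 47.9122 m/s
D = 60 * 47.9122 / (pi * 255) = 3.5885 m


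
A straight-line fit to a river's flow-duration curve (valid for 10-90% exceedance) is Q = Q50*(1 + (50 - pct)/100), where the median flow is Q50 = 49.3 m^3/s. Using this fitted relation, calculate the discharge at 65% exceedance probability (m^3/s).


Q = 49.3 * (1 + (50 - 65)/100) = 41.9050 m^3/s


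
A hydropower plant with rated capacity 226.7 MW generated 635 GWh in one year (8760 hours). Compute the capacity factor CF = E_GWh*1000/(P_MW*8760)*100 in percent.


CF = 635 * 1000 / (226.7 * 8760) * 100 = 31.9756 %


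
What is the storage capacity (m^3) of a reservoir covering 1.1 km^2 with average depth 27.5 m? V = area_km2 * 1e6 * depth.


V = 1.1 * 1e6 * 27.5 = 3.0250e+07 m^3


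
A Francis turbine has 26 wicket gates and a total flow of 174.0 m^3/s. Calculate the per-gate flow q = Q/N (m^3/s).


q = 174.0 / 26 = 6.6923 m^3/s


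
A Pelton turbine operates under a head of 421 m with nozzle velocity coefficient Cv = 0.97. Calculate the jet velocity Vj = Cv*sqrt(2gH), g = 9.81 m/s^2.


Vj = 0.97 * sqrt(2*9.81*421) = 88.1581 m/s


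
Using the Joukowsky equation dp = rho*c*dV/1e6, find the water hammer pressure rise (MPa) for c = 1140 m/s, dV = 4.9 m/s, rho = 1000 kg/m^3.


dp = 1000 * 1140 * 4.9 / 1e6 = 5.5860 MPa


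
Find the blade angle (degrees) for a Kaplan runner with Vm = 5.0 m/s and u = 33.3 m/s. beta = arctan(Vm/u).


beta = arctan(5.0 / 33.3) = 8.5392 degrees


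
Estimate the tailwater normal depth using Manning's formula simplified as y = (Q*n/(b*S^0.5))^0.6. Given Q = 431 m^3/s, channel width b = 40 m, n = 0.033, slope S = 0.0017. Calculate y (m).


y = (431 * 0.033 / (40 * 0.0017^0.5))^0.6 = 3.6427 m


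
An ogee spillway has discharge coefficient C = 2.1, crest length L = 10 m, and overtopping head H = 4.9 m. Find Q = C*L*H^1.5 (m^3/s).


Q = 2.1 * 10 * 4.9^1.5 = 227.7789 m^3/s


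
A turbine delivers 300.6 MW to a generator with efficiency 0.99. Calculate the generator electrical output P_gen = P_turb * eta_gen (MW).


P_gen = 300.6 * 0.99 = 297.5940 MW


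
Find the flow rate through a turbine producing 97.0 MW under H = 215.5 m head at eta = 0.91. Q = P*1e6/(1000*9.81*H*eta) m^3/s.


Q = 97.0 * 1e6 / (1000 * 9.81 * 215.5 * 0.91) = 50.4213 m^3/s


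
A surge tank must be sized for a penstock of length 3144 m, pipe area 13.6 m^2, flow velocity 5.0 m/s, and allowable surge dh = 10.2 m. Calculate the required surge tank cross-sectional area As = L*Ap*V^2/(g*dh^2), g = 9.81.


As = 3144 * 13.6 * 5.0^2 / (9.81 * 10.2^2) = 1047.3506 m^2


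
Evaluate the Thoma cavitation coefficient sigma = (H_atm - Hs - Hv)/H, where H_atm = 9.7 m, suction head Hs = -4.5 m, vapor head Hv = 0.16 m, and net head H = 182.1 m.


sigma = (9.7 - (-4.5) - 0.16) / 182.1 = 0.0771


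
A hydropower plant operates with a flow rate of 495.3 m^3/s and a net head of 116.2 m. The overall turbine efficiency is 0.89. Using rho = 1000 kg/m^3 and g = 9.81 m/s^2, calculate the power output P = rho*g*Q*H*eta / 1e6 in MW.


P = 1000 * 9.81 * 495.3 * 116.2 * 0.89 / 1e6 = 502.4970 MW


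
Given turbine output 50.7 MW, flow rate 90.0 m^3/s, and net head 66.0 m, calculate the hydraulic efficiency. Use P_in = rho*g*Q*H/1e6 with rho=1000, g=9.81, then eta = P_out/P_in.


P_in = 1000 * 9.81 * 90.0 * 66.0 / 1e6 = 58.2714 MW
eta = 50.7 / 58.2714 = 0.8701


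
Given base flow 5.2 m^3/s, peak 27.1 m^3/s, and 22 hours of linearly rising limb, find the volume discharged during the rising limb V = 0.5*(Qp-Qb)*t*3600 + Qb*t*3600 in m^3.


V = 0.5*(27.1 - 5.2)*22*3600 + 5.2*22*3600 = 1.2791e+06 m^3


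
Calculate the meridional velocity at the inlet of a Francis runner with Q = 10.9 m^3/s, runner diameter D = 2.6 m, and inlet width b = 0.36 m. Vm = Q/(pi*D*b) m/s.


Vm = 10.9 / (pi * 2.6 * 0.36) = 3.7068 m/s


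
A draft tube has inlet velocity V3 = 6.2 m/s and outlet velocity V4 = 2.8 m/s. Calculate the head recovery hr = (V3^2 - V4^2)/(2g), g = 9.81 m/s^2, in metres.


hr = (6.2^2 - 2.8^2) / (2*9.81) = 1.5596 m


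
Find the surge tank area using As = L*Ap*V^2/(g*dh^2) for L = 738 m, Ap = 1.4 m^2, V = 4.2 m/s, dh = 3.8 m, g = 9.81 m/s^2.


As = 738 * 1.4 * 4.2^2 / (9.81 * 3.8^2) = 128.6610 m^2


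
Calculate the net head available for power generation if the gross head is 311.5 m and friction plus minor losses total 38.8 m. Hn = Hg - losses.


Hn = 311.5 - 38.8 = 272.7000 m


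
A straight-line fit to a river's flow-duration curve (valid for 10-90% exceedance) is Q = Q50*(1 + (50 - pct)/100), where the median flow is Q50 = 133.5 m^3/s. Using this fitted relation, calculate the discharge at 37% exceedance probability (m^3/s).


Q = 133.5 * (1 + (50 - 37)/100) = 150.8550 m^3/s


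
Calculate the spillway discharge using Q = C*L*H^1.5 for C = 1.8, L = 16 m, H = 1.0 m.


Q = 1.8 * 16 * 1.0^1.5 = 28.8000 m^3/s


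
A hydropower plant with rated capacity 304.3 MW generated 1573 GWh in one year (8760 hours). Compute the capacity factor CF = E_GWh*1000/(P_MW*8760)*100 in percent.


CF = 1573 * 1000 / (304.3 * 8760) * 100 = 59.0096 %


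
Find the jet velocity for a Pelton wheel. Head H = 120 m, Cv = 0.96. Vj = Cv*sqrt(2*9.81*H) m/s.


Vj = 0.96 * sqrt(2*9.81*120) = 46.5813 m/s


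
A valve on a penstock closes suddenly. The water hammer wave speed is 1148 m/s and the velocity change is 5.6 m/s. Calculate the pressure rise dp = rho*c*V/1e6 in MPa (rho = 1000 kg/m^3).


dp = 1000 * 1148 * 5.6 / 1e6 = 6.4288 MPa


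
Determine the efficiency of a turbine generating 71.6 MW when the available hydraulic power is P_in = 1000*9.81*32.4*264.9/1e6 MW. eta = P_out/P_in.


P_in = 1000 * 9.81 * 32.4 * 264.9 / 1e6 = 84.1969 MW
eta = 71.6 / 84.1969 = 0.8504


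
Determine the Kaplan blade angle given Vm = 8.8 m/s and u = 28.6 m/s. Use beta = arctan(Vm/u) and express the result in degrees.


beta = arctan(8.8 / 28.6) = 17.1027 degrees


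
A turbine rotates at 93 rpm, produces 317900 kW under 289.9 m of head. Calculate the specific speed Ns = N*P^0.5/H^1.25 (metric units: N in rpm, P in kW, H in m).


Ns = 93 * 317900^0.5 / 289.9^1.25 = 43.8347


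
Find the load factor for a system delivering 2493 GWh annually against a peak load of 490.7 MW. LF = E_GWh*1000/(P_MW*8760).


LF = 2493 * 1000 / (490.7 * 8760) = 0.5800


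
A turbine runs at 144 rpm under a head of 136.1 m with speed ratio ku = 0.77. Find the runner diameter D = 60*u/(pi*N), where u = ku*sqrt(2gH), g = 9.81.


u = 0.77 * sqrt(2*9.81*136.1) = 39.7896 m/s
D = 60 * 39.7896 / (pi * 144) = 5.2773 m


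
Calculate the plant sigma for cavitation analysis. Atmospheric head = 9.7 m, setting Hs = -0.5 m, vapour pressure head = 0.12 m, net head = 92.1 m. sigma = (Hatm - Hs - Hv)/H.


sigma = (9.7 - (-0.5) - 0.12) / 92.1 = 0.1094


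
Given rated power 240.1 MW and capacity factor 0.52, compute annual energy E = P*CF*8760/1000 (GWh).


E = 240.1 * 0.52 * 8760 / 1000 = 1093.7035 GWh


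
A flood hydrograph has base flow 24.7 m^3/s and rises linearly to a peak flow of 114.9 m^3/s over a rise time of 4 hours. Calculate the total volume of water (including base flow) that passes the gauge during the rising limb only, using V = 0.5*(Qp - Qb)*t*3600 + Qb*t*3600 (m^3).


V = 0.5*(114.9 - 24.7)*4*3600 + 24.7*4*3600 = 1.0051e+06 m^3


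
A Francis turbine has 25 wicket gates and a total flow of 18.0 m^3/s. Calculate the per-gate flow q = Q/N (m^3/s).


q = 18.0 / 25 = 0.7200 m^3/s


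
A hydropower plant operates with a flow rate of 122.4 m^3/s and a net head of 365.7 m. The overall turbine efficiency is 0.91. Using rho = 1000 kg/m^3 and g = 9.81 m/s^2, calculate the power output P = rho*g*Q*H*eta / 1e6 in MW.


P = 1000 * 9.81 * 122.4 * 365.7 * 0.91 / 1e6 = 399.5920 MW


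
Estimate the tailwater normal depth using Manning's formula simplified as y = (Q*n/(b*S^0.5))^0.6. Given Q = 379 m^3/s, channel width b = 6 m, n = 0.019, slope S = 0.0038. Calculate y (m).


y = (379 * 0.019 / (6 * 0.0038^0.5))^0.6 = 5.9376 m


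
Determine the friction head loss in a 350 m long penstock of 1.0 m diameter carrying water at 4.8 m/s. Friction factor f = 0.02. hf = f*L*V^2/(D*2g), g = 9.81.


hf = 0.02 * 350 * 4.8^2 / (1.0 * 2 * 9.81) = 8.2202 m


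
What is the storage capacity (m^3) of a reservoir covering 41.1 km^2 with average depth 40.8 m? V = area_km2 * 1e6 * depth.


V = 41.1 * 1e6 * 40.8 = 1.6769e+09 m^3


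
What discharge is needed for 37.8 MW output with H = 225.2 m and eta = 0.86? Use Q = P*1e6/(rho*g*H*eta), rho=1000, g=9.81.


Q = 37.8 * 1e6 / (1000 * 9.81 * 225.2 * 0.86) = 19.8956 m^3/s


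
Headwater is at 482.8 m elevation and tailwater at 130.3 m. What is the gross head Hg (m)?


Hg = 482.8 - 130.3 = 352.5000 m


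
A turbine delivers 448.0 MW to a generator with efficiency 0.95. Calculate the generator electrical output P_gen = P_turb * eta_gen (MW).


P_gen = 448.0 * 0.95 = 425.6000 MW


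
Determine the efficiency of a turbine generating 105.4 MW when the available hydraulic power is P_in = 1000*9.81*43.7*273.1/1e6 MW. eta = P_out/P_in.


P_in = 1000 * 9.81 * 43.7 * 273.1 / 1e6 = 117.0772 MW
eta = 105.4 / 117.0772 = 0.9003


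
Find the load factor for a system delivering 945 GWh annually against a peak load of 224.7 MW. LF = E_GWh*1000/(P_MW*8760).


LF = 945 * 1000 / (224.7 * 8760) = 0.4801


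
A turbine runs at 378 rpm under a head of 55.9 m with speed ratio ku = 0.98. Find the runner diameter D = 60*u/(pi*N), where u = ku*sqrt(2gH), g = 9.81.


u = 0.98 * sqrt(2*9.81*55.9) = 32.4550 m/s
D = 60 * 32.4550 / (pi * 378) = 1.6398 m


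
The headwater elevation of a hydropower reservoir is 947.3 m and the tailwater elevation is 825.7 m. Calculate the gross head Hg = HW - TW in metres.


Hg = 947.3 - 825.7 = 121.6000 m


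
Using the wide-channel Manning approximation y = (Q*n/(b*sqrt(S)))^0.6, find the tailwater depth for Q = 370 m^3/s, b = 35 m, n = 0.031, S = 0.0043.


y = (370 * 0.031 / (35 * 0.0043^0.5))^0.6 = 2.6258 m


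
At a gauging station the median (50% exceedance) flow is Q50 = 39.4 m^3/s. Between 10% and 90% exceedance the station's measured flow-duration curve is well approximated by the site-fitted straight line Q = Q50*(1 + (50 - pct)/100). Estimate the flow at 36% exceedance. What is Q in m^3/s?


Q = 39.4 * (1 + (50 - 36)/100) = 44.9160 m^3/s


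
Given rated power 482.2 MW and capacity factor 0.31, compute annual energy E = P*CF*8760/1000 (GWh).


E = 482.2 * 0.31 * 8760 / 1000 = 1309.4623 GWh


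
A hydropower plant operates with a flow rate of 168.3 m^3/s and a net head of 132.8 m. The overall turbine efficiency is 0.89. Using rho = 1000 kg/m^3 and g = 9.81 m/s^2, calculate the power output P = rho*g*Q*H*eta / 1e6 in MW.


P = 1000 * 9.81 * 168.3 * 132.8 * 0.89 / 1e6 = 195.1377 MW


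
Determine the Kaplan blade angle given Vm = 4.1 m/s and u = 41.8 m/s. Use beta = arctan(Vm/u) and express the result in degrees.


beta = arctan(4.1 / 41.8) = 5.6020 degrees


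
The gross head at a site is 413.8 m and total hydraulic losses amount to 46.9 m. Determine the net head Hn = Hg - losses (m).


Hn = 413.8 - 46.9 = 366.9000 m


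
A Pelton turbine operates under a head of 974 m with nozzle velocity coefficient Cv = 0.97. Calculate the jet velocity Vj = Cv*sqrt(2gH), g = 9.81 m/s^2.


Vj = 0.97 * sqrt(2*9.81*974) = 134.0913 m/s


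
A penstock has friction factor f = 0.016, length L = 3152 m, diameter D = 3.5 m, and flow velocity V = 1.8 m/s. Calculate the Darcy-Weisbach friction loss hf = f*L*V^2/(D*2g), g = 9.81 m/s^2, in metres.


hf = 0.016 * 3152 * 1.8^2 / (3.5 * 2 * 9.81) = 2.3795 m


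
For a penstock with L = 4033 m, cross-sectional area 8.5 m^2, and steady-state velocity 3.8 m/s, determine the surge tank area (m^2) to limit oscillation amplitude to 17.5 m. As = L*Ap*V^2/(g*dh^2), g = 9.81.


As = 4033 * 8.5 * 3.8^2 / (9.81 * 17.5^2) = 164.7666 m^2


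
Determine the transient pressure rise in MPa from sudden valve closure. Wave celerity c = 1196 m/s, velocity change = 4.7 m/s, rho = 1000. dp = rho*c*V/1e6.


dp = 1000 * 1196 * 4.7 / 1e6 = 5.6212 MPa


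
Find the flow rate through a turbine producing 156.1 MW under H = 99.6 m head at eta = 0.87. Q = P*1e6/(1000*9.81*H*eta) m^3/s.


Q = 156.1 * 1e6 / (1000 * 9.81 * 99.6 * 0.87) = 183.6349 m^3/s


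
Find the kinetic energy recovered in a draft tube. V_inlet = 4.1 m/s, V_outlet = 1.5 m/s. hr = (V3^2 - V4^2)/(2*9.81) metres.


hr = (4.1^2 - 1.5^2) / (2*9.81) = 0.7421 m


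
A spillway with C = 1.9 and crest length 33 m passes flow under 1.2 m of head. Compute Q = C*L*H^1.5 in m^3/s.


Q = 1.9 * 33 * 1.2^1.5 = 82.4213 m^3/s


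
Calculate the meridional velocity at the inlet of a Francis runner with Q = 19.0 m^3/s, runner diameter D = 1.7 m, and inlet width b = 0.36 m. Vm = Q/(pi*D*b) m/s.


Vm = 19.0 / (pi * 1.7 * 0.36) = 9.8822 m/s


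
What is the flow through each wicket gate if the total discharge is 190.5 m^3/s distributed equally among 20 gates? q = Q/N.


q = 190.5 / 20 = 9.5250 m^3/s


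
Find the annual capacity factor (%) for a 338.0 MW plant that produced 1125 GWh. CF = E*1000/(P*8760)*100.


CF = 1125 * 1000 / (338.0 * 8760) * 100 = 37.9955 %


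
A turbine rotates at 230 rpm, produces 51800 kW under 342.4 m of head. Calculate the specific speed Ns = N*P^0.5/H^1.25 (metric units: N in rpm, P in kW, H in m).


Ns = 230 * 51800^0.5 / 342.4^1.25 = 35.5407


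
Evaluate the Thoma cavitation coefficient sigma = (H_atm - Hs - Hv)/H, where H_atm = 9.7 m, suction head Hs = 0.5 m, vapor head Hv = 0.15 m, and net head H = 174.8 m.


sigma = (9.7 - 0.5 - 0.15) / 174.8 = 0.0518


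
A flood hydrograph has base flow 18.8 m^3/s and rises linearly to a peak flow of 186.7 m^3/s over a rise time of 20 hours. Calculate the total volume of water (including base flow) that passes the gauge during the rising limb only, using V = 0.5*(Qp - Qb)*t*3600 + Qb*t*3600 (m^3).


V = 0.5*(186.7 - 18.8)*20*3600 + 18.8*20*3600 = 7.3980e+06 m^3


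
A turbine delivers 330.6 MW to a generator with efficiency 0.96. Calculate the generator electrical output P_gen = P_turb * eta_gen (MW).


P_gen = 330.6 * 0.96 = 317.3760 MW


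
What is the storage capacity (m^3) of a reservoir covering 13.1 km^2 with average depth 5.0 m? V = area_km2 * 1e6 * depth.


V = 13.1 * 1e6 * 5.0 = 6.5500e+07 m^3


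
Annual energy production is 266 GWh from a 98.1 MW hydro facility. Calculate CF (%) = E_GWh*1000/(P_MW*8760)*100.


CF = 266 * 1000 / (98.1 * 8760) * 100 = 30.9534 %


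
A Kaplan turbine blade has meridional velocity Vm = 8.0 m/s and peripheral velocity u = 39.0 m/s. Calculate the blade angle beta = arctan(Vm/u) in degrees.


beta = arctan(8.0 / 39.0) = 11.5922 degrees


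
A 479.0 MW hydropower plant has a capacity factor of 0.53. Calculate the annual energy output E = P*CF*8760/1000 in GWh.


E = 479.0 * 0.53 * 8760 / 1000 = 2223.9012 GWh


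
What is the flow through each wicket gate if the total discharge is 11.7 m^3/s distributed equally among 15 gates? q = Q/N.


q = 11.7 / 15 = 0.7800 m^3/s


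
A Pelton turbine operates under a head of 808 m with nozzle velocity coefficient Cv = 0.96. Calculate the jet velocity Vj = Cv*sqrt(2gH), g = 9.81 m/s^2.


Vj = 0.96 * sqrt(2*9.81*808) = 120.8722 m/s


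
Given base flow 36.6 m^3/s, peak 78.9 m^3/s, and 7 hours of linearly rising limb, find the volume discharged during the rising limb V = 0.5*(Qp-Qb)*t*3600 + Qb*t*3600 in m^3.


V = 0.5*(78.9 - 36.6)*7*3600 + 36.6*7*3600 = 1.4553e+06 m^3


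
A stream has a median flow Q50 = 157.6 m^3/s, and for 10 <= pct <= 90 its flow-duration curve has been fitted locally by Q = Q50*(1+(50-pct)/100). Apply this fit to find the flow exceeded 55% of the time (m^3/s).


Q = 157.6 * (1 + (50 - 55)/100) = 149.7200 m^3/s


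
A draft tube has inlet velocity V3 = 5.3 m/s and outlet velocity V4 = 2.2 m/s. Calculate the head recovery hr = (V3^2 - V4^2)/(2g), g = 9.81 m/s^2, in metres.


hr = (5.3^2 - 2.2^2) / (2*9.81) = 1.1850 m


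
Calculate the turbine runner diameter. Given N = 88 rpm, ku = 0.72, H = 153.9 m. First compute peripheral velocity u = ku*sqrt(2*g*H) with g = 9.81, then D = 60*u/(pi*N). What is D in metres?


u = 0.72 * sqrt(2*9.81*153.9) = 39.5641 m/s
D = 60 * 39.5641 / (pi * 88) = 8.5866 m


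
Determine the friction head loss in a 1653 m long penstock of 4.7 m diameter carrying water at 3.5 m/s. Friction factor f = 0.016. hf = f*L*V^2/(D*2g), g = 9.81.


hf = 0.016 * 1653 * 3.5^2 / (4.7 * 2 * 9.81) = 3.5134 m


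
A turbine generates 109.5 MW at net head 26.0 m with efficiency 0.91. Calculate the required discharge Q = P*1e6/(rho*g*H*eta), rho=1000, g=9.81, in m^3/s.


Q = 109.5 * 1e6 / (1000 * 9.81 * 26.0 * 0.91) = 471.7701 m^3/s


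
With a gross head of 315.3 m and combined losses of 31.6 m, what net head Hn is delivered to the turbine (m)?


Hn = 315.3 - 31.6 = 283.7000 m


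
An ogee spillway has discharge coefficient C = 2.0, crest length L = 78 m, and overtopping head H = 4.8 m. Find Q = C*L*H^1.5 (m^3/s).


Q = 2.0 * 78 * 4.8^1.5 = 1640.5386 m^3/s


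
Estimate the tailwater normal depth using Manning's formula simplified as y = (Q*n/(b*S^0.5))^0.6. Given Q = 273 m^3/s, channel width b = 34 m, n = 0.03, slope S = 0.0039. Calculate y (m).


y = (273 * 0.03 / (34 * 0.0039^0.5))^0.6 = 2.2478 m


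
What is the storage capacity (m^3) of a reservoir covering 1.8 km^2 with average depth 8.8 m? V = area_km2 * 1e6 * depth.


V = 1.8 * 1e6 * 8.8 = 1.5840e+07 m^3


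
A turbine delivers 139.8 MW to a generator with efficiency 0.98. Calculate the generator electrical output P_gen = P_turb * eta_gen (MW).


P_gen = 139.8 * 0.98 = 137.0040 MW


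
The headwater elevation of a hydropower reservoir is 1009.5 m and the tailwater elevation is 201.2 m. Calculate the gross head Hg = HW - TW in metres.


Hg = 1009.5 - 201.2 = 808.3000 m


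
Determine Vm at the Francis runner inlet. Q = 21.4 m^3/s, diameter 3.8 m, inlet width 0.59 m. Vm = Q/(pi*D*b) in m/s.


Vm = 21.4 / (pi * 3.8 * 0.59) = 3.0383 m/s


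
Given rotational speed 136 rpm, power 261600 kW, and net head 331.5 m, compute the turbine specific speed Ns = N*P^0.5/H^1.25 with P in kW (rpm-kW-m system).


Ns = 136 * 261600^0.5 / 331.5^1.25 = 49.1760


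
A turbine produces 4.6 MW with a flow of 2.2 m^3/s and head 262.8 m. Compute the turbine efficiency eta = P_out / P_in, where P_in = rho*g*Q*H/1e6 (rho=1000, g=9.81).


P_in = 1000 * 9.81 * 2.2 * 262.8 / 1e6 = 5.6717 MW
eta = 4.6 / 5.6717 = 0.8110


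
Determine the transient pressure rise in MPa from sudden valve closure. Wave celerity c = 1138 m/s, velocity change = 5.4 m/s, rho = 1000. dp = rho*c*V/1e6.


dp = 1000 * 1138 * 5.4 / 1e6 = 6.1452 MPa


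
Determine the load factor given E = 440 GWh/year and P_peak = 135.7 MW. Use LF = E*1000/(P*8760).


LF = 440 * 1000 / (135.7 * 8760) = 0.3701


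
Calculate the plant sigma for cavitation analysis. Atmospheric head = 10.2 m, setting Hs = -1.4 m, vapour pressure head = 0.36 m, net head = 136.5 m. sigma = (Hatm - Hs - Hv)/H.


sigma = (10.2 - (-1.4) - 0.36) / 136.5 = 0.0823


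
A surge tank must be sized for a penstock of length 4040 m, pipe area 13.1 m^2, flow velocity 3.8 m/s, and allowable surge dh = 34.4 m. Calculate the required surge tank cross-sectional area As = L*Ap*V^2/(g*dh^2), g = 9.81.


As = 4040 * 13.1 * 3.8^2 / (9.81 * 34.4^2) = 65.8315 m^2


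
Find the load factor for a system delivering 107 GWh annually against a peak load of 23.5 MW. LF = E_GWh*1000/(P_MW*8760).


LF = 107 * 1000 / (23.5 * 8760) = 0.5198


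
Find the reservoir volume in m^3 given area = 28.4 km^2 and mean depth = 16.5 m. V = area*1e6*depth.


V = 28.4 * 1e6 * 16.5 = 4.6860e+08 m^3


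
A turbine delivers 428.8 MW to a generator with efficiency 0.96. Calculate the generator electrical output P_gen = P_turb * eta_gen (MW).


P_gen = 428.8 * 0.96 = 411.6480 MW


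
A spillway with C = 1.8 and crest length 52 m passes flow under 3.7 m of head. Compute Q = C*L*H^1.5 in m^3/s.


Q = 1.8 * 52 * 3.7^1.5 = 666.1598 m^3/s


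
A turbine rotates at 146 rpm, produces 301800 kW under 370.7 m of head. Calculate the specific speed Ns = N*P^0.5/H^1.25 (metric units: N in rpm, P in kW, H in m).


Ns = 146 * 301800^0.5 / 370.7^1.25 = 49.3099


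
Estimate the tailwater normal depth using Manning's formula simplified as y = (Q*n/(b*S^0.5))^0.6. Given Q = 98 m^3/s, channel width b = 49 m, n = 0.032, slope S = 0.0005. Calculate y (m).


y = (98 * 0.032 / (49 * 0.0005^0.5))^0.6 = 1.8794 m


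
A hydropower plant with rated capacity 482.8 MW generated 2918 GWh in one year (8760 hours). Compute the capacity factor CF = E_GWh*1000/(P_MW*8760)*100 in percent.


CF = 2918 * 1000 / (482.8 * 8760) * 100 = 68.9944 %


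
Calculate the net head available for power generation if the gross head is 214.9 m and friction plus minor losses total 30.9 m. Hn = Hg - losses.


Hn = 214.9 - 30.9 = 184.0000 m


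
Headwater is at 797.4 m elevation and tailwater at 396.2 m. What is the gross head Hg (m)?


Hg = 797.4 - 396.2 = 401.2000 m


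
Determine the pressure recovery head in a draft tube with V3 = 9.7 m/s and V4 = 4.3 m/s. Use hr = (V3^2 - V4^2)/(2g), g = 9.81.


hr = (9.7^2 - 4.3^2) / (2*9.81) = 3.8532 m


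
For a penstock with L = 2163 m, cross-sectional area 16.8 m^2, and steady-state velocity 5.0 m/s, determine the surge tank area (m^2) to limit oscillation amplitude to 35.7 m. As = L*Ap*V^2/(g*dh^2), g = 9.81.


As = 2163 * 16.8 * 5.0^2 / (9.81 * 35.7^2) = 72.6608 m^2


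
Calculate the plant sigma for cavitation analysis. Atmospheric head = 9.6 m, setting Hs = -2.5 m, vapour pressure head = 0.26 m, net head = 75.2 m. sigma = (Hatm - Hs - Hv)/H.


sigma = (9.6 - (-2.5) - 0.26) / 75.2 = 0.1574


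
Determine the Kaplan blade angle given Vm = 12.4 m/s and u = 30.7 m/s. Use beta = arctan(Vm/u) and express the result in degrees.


beta = arctan(12.4 / 30.7) = 21.9942 degrees


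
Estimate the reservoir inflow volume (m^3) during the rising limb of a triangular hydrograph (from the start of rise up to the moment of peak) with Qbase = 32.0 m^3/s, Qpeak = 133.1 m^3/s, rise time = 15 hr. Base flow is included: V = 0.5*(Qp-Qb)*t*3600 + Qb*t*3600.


V = 0.5*(133.1 - 32.0)*15*3600 + 32.0*15*3600 = 4.4577e+06 m^3


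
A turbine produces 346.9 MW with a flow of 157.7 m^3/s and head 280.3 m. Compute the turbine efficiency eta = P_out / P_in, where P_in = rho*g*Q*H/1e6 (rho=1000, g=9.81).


P_in = 1000 * 9.81 * 157.7 * 280.3 / 1e6 = 433.6345 MW
eta = 346.9 / 433.6345 = 0.8000


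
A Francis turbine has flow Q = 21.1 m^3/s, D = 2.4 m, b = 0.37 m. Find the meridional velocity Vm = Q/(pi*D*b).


Vm = 21.1 / (pi * 2.4 * 0.37) = 7.5634 m/s


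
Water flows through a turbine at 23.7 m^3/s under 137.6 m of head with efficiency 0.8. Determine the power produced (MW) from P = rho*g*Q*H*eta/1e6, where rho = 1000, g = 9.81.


P = 1000 * 9.81 * 23.7 * 137.6 * 0.8 / 1e6 = 25.5933 MW


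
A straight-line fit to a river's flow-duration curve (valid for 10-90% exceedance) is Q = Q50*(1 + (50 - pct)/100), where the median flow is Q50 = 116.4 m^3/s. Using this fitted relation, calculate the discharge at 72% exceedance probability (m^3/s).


Q = 116.4 * (1 + (50 - 72)/100) = 90.7920 m^3/s


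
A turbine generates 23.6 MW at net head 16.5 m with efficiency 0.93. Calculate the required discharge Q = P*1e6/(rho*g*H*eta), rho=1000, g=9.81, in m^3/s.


Q = 23.6 * 1e6 / (1000 * 9.81 * 16.5 * 0.93) = 156.7747 m^3/s


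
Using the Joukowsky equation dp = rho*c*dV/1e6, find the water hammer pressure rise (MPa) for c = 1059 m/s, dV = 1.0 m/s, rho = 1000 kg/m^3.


dp = 1000 * 1059 * 1.0 / 1e6 = 1.0590 MPa


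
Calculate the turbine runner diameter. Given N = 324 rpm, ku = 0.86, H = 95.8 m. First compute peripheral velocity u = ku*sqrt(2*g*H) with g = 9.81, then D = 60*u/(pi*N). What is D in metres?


u = 0.86 * sqrt(2*9.81*95.8) = 37.2847 m/s
D = 60 * 37.2847 / (pi * 324) = 2.1978 m


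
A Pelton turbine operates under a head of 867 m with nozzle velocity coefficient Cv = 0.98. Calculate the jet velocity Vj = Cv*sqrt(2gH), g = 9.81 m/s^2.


Vj = 0.98 * sqrt(2*9.81*867) = 127.8160 m/s


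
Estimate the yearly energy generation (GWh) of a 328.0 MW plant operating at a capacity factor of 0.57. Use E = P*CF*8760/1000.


E = 328.0 * 0.57 * 8760 / 1000 = 1637.7696 GWh


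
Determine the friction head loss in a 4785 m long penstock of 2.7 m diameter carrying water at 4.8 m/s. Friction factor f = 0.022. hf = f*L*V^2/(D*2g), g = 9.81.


hf = 0.022 * 4785 * 4.8^2 / (2.7 * 2 * 9.81) = 45.7851 m


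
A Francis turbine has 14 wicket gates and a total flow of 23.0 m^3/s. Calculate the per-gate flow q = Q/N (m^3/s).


q = 23.0 / 14 = 1.6429 m^3/s


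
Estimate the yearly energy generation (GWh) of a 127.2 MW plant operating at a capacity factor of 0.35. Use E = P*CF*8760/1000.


E = 127.2 * 0.35 * 8760 / 1000 = 389.9952 GWh


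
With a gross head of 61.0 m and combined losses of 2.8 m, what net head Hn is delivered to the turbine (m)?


Hn = 61.0 - 2.8 = 58.2000 m


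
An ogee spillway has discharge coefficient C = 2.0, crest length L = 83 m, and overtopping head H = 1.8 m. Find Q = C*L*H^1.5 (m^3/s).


Q = 2.0 * 83 * 1.8^1.5 = 400.8823 m^3/s


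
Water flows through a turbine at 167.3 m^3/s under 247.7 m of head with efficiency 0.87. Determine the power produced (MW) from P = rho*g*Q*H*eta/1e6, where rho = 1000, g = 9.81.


P = 1000 * 9.81 * 167.3 * 247.7 * 0.87 / 1e6 = 353.6798 MW


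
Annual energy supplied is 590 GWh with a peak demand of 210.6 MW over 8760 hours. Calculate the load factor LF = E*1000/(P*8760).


LF = 590 * 1000 / (210.6 * 8760) = 0.3198


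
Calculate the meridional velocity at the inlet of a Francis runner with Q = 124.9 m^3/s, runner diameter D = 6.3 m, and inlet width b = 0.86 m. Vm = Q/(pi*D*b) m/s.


Vm = 124.9 / (pi * 6.3 * 0.86) = 7.3379 m/s


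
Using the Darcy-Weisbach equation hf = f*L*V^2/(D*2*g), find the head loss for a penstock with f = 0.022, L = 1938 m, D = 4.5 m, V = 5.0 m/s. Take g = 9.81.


hf = 0.022 * 1938 * 5.0^2 / (4.5 * 2 * 9.81) = 12.0727 m


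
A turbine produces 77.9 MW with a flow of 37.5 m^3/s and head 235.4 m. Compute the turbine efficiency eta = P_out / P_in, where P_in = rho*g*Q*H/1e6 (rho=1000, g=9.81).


P_in = 1000 * 9.81 * 37.5 * 235.4 / 1e6 = 86.5978 MW
eta = 77.9 / 86.5978 = 0.8996


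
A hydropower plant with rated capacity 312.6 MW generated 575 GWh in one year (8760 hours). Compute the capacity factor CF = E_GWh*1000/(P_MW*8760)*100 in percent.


CF = 575 * 1000 / (312.6 * 8760) * 100 = 20.9978 %


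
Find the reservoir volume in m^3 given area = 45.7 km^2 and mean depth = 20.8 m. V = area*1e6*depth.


V = 45.7 * 1e6 * 20.8 = 9.5056e+08 m^3


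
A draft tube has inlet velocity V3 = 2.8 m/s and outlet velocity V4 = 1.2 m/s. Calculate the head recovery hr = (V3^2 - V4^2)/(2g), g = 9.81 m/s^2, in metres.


hr = (2.8^2 - 1.2^2) / (2*9.81) = 0.3262 m


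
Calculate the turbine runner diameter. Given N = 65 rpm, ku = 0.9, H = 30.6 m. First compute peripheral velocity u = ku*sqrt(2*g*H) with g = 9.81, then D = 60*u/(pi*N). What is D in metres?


u = 0.9 * sqrt(2*9.81*30.6) = 22.0522 m/s
D = 60 * 22.0522 / (pi * 65) = 6.4795 m
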